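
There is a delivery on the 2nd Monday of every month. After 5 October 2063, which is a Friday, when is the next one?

October 2063 starts on a Monday; its first Monday is the 1st, so the 2nd Monday is the 8th — 8 October 2063.
8 October 2063 is after 5 October 2063, so that is the next one.

8 October 2063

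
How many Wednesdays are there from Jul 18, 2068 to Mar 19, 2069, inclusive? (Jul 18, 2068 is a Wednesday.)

Jul 18, 2068 is a Wednesday; the first Wednesday on or after it is Jul 18, 2068.
From Jul 18, 2068 to Mar 19, 2069: 13 + 31 + 30 + 31 + 30 + 31 + 31 + 28 + 19 = 244 days (rest of Jul, Aug, Sep, Oct, Nov, Dec, Jan, Feb, Mar).
244 ÷ 7 = 34 full weeks with remainder 6, so 34 more Wednesdays after the first → 35.

35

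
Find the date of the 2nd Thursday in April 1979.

The first Thursday of April 1979 is April 5.
The 2nd Thursday is 1 weeks later: 5 + 7 = 12.

1979-04-12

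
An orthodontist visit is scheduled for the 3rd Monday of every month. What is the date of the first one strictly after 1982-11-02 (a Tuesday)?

November 1982 starts on a Monday; its first Monday is the 1st, so the 3rd Monday is the 15th — 1982-11-15.
1982-11-15 is after 1982-11-02, so that is the next one.

1982-11-15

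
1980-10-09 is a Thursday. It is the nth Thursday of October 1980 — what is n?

2nd

Day 9 falls in week ⌈9/7⌉ of the month.
Days 1–7 hold the 1st Thursday, 8–14 the 2nd, 15–21 the 3rd, 22–28 the 4th, 29–31 the 5th.
9 is in the range for the 2nd.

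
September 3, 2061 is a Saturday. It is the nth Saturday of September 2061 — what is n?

Day 3 falls in week ⌈3/7⌉ of the month.
Days 1–7 hold the 1st Saturday, 8–14 the 2nd, 15–21 the 3rd, 22–28 the 4th, 29–31 the 5th.
3 is in the range for the 1st.

1st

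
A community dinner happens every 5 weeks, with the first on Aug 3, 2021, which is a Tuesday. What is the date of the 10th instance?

Jun 14, 2022

The 10th occurrence is 9 intervals after the first: 9 × 35 = 315 days after Aug 3, 2021.
Aug has 31 days — 28 days to the end of Aug leaves 287.
Sep has 30 days (257 left).
Oct has 31 days (226 left).
Nov has 30 days (196 left).
Dec has 31 days (165 left).
Jan has 31 days (134 left).
Feb has 28 days (106 left).
Mar has 31 days (75 left).
Apr has 30 days (45 left).
May has 31 days (14 left).
14 days into Jun → Jun 14, 2022.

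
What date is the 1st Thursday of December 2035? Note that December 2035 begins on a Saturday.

2035-12-06

December 2035 begins on a Saturday, so the first Thursday is December 6 (5 days later).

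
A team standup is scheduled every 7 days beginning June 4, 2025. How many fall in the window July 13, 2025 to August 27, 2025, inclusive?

Occurrences land 7·i days after June 4, 2025 for i = 0, 1, 2, …
July 13, 2025 is 39 days after the start; 39 ÷ 7 = 5 remainder 4; since the remainder is 4, round up to i = 6. First occurrence in the window: #7 on July 16, 2025 (6×7 = 42 days in).
August 27, 2025 is 84 days after the start; 84 ÷ 7 = 12 remainder 0. Last occurrence in the window: #13 on August 27, 2025.
Occurrences #7 through #13: 7 in total.

7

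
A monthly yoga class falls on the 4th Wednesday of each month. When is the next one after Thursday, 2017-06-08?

2017-06-28

June 2017 starts on a Thursday; its first Wednesday is the 7th, so the 4th Wednesday is the 28th — 2017-06-28.
2017-06-28 is after 2017-06-08, so that is the next one.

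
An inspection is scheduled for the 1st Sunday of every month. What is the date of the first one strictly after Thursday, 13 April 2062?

7 May 2062

April 2062 starts on a Saturday, so its 1st Sunday is 2 April 2062 (1 day in).
That is not after 13 April 2062, so look at May 2062.
May 2062 starts on a Monday, so its 1st Sunday is 7 May 2062 (6 days in).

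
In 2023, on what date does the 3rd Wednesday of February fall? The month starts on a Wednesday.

February 2023 begins on a Wednesday, so the first Wednesday is February 1.
The 3rd Wednesday is 2 weeks later: 1 + 14 = 15.

February 15, 2023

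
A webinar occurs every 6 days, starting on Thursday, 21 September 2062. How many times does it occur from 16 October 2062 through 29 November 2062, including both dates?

7

Occurrences land 6·i days after 21 September 2062 for i = 0, 1, 2, …
16 October 2062 is 25 days after the start; 25 ÷ 6 = 4 remainder 1; since the remainder is 1, round up to i = 5. First occurrence in the window: #6 on 21 October 2062 (5×6 = 30 days in).
29 November 2062 is 69 days after the start; 69 ÷ 6 = 11 remainder 3. Last occurrence in the window: #12 on 26 November 2062.
Occurrences #6 through #12: 7 in total.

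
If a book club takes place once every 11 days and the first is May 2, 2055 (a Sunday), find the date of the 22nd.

December 19, 2055

The 22nd occurrence is 21 intervals after the first: 21 × 11 = 231 days after May 2, 2055.
May has 31 days — 29 days to the end of May leaves 202.
June has 30 days (172 left).
July has 31 days (141 left).
August has 31 days (110 left).
September has 30 days (80 left).
October has 31 days (49 left).
November has 30 days (19 left).
19 days into December → December 19, 2055.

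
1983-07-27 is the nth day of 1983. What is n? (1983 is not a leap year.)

208

Days in months before July: 31 + 28 + 31 + 30 + 31 + 30 = 181.
Plus 27 days into July → day 208.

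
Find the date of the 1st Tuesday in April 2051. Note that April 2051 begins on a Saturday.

April 2051 begins on a Saturday, so the first Tuesday is April 4 (3 days later).

April 4, 2051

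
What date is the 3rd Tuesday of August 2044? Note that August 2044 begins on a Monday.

August 2044 begins on a Monday, so the first Tuesday is August 2 (1 day later).
The 3rd Tuesday is 2 weeks later: 2 + 14 = 16.

16 August 2044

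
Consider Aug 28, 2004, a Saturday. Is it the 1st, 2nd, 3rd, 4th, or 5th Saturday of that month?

Day 28 falls in week ⌈28/7⌉ of the month.
Days 1–7 hold the 1st Saturday, 8–14 the 2nd, 15–21 the 3rd, 22–28 the 4th, 29–31 the 5th.
28 is in the range for the 4th.

4th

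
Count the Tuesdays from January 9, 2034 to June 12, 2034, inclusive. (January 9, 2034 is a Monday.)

January 9, 2034 is a Monday; the first Tuesday on or after it is January 10, 2034 (1 day later).
From January 10, 2034 to June 12, 2034: 21 + 28 + 31 + 30 + 31 + 12 = 153 days (rest of January, February, March, April, May, June).
153 ÷ 7 = 21 full weeks with remainder 6, so 21 more Tuesdays after the first → 22.

22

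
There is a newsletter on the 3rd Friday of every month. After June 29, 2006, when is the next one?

July 21, 2006

June 2006 starts on a Thursday; its first Friday is the 2nd, so the 3rd Friday is the 16th — June 16, 2006.
That is not after June 29, 2006, so look at July 2006.
July 2006 starts on a Saturday; its first Friday is the 7th, so the 3rd Friday is the 21st — July 21, 2006.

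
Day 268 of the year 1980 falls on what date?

Jan has 31 days (268 − 31 = 237 remain).
Feb has 29 days (237 − 29 = 208 remain).
Mar has 31 days (208 − 31 = 177 remain).
Apr has 30 days (177 − 30 = 147 remain).
May has 31 days (147 − 31 = 116 remain).
Jun has 30 days (116 − 30 = 86 remain).
Jul has 31 days (86 − 31 = 55 remain).
Aug has 31 days (55 − 31 = 24 remain).
24 into Sep → Sep 24.

Sep 24, 1980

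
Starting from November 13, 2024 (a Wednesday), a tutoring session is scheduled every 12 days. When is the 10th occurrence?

March 1, 2025

The 10th occurrence is 9 intervals after the first: 9 × 12 = 108 days after November 13, 2024.
November has 30 days — 17 days to the end of November leaves 91.
December has 31 days (60 left).
January has 31 days (29 left).
February has 28 days (1 left).
1 day into March → March 1, 2025.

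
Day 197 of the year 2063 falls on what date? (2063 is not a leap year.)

January has 31 days (197 − 31 = 166 remain).
February has 28 days (166 − 28 = 138 remain).
March has 31 days (138 − 31 = 107 remain).
April has 30 days (107 − 30 = 77 remain).
May has 31 days (77 − 31 = 46 remain).
June has 30 days (46 − 30 = 16 remain).
16 into July → July 16.

2063-07-16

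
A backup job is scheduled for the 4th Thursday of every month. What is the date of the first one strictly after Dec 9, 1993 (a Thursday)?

Dec 23, 1993

Dec 1993 starts on a Wednesday; its first Thursday is the 2nd, so the 4th Thursday is the 23rd — Dec 23, 1993.
Dec 23, 1993 is after Dec 9, 1993, so that is the next one.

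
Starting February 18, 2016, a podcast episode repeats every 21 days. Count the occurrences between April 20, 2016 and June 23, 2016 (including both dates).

Occurrences land 21·i days after February 18, 2016 for i = 0, 1, 2, …
April 20, 2016 is 62 days after the start; 62 ÷ 21 = 2 remainder 20; since the remainder is 20, round up to i = 3. First occurrence in the window: #4 on April 21, 2016 (3×21 = 63 days in).
June 23, 2016 is 126 days after the start; 126 ÷ 21 = 6 remainder 0. Last occurrence in the window: #7 on June 23, 2016.
Occurrences #4 through #7: 4 in total.

4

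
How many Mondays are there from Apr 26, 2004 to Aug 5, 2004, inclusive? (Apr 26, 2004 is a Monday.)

15

Apr 26, 2004 is a Monday; the first Monday on or after it is Apr 26, 2004.
From Apr 26, 2004 to Aug 5, 2004: 4 + 31 + 30 + 31 + 5 = 101 days (rest of Apr, May, Jun, Jul, Aug).
101 ÷ 7 = 14 full weeks with remainder 3, so 14 more Mondays after the first → 15.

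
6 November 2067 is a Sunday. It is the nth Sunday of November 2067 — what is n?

1st

Day 6 falls in week ⌈6/7⌉ of the month.
Days 1–7 hold the 1st Sunday, 8–14 the 2nd, 15–21 the 3rd, 22–28 the 4th, 29–31 the 5th.
6 is in the range for the 1st.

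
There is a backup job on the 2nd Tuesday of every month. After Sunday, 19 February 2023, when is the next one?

14 March 2023

February 2023 starts on a Wednesday; its first Tuesday is the 7th, so the 2nd Tuesday is the 14th — 14 February 2023.
That is not after 19 February 2023, so look at March 2023.
March 2023 starts on a Wednesday; its first Tuesday is the 7th, so the 2nd Tuesday is the 14th — 14 March 2023.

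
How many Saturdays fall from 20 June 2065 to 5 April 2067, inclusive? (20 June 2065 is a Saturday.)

20 June 2065 is a Saturday; the first Saturday on or after it is 20 June 2065.
From 20 June 2065 to 5 April 2067: 194 + 365 + 95 = 654 days (rest of 2065, 2066, to 5 April 2067 in 2067).
654 ÷ 7 = 93 full weeks with remainder 3, so 93 more Saturdays after the first → 94.

94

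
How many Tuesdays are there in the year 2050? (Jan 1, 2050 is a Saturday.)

52

Jan 1, 2050 is a Saturday; the first Tuesday on or after it is Jan 4, 2050 (3 days later).
From Jan 4, 2050 to Dec 31, 2050: 27 + 28 + 31 + 30 + 31 + 30 + 31 + 31 + 30 + 31 + 30 + 31 = 361 days (rest of Jan, Feb, Mar, Apr, May, Jun, Jul, Aug, Sep, Oct, Nov, Dec).
361 ÷ 7 = 51 full weeks with remainder 4, so 51 more Tuesdays after the first → 52.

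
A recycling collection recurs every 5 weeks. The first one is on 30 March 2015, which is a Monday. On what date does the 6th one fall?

21 September 2015

The 6th occurrence is 5 intervals after the first: 5 × 35 = 175 days after 30 March 2015.
March has 31 days — 1 day to the end of March leaves 174.
April has 30 days (144 left).
May has 31 days (113 left).
June has 30 days (83 left).
July has 31 days (52 left).
August has 31 days (21 left).
21 days into September → 21 September 2015.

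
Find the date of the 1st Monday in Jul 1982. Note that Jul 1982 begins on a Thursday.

Jul 5, 1982

Jul 1982 begins on a Thursday, so the first Monday is Jul 5 (4 days later).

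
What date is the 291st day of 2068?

January has 31 days (291 − 31 = 260 remain).
February has 29 days (260 − 29 = 231 remain).
March has 31 days (231 − 31 = 200 remain).
April has 30 days (200 − 30 = 170 remain).
May has 31 days (170 − 31 = 139 remain).
June has 30 days (139 − 30 = 109 remain).
July has 31 days (109 − 31 = 78 remain).
August has 31 days (78 − 31 = 47 remain).
September has 30 days (47 − 30 = 17 remain).
17 into October → October 17.

October 17, 2068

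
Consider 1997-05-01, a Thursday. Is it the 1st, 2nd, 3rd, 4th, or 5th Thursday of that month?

1st

Day 1 falls in week ⌈1/7⌉ of the month.
Days 1–7 hold the 1st Thursday, 8–14 the 2nd, 15–21 the 3rd, 22–28 the 4th, 29–31 the 5th.
1 is in the range for the 1st.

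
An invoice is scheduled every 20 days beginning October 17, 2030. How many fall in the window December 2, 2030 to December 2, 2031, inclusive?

Occurrences land 20·i days after October 17, 2030 for i = 0, 1, 2, …
December 2, 2030 is 46 days after the start; 46 ÷ 20 = 2 remainder 6; since the remainder is 6, round up to i = 3. First occurrence in the window: #4 on December 16, 2030 (3×20 = 60 days in).
December 2, 2031 is 411 days after the start; 411 ÷ 20 = 20 remainder 11. Last occurrence in the window: #21 on November 21, 2031.
Occurrences #4 through #21: 18 in total.

18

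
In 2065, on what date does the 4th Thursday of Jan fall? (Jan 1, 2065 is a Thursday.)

Jan 2065 begins on a Thursday, so the first Thursday is Jan 1.
The 4th Thursday is 3 weeks later: 1 + 21 = 22.

Jan 22, 2065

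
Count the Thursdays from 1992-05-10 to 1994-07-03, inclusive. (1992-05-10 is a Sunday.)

112

1992-05-10 is a Sunday; the first Thursday on or after it is 1992-05-14 (4 days later).
From 1992-05-14 to 1994-07-03: 231 + 365 + 184 = 780 days (rest of 1992, 1993, to 1994-07-03 in 1994).
780 ÷ 7 = 111 full weeks with remainder 3, so 111 more Thursdays after the first → 112.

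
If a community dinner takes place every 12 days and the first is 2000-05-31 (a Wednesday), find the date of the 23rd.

The 23rd occurrence is 22 intervals after the first: 22 × 12 = 264 days after 2000-05-31.
May has 31 days — 0 days to the end of May leaves 264.
June has 30 days (234 left).
July has 31 days (203 left).
August has 31 days (172 left).
September has 30 days (142 left).
October has 31 days (111 left).
November has 30 days (81 left).
December has 31 days (50 left).
January has 31 days (19 left).
19 days into February → 2001-02-19.

2001-02-19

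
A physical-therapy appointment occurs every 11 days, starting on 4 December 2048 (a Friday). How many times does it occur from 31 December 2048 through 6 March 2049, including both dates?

Occurrences land 11·i days after 4 December 2048 for i = 0, 1, 2, …
31 December 2048 is 27 days after the start; 27 ÷ 11 = 2 remainder 5; since the remainder is 5, round up to i = 3. First occurrence in the window: #4 on 6 January 2049 (3×11 = 33 days in).
6 March 2049 is 92 days after the start; 92 ÷ 11 = 8 remainder 4. Last occurrence in the window: #9 on 2 March 2049.
Occurrences #4 through #9: 6 in total.

6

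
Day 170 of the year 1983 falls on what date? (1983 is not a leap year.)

Jan has 31 days (170 − 31 = 139 remain).
Feb has 28 days (139 − 28 = 111 remain).
Mar has 31 days (111 − 31 = 80 remain).
Apr has 30 days (80 − 30 = 50 remain).
May has 31 days (50 − 31 = 19 remain).
19 into Jun → Jun 19.

Jun 19, 1983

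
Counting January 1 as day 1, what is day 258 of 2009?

2009-09-15

January has 31 days (258 − 31 = 227 remain).
February has 28 days (227 − 28 = 199 remain).
March has 31 days (199 − 31 = 168 remain).
April has 30 days (168 − 30 = 138 remain).
May has 31 days (138 − 31 = 107 remain).
June has 30 days (107 − 30 = 77 remain).
July has 31 days (77 − 31 = 46 remain).
August has 31 days (46 − 31 = 15 remain).
15 into September → September 15.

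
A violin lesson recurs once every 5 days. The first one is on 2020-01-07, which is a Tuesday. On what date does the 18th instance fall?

2020-04-01

The 18th occurrence is 17 intervals after the first: 17 × 5 = 85 days after 2020-01-07.
January has 31 days — 24 days to the end of January leaves 61.
February has 29 days (32 left).
March has 31 days (1 left).
1 day into April → 2020-04-01.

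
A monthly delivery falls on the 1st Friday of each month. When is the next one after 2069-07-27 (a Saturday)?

July 2069 starts on a Monday, so its 1st Friday is 2069-07-05 (4 days in).
That is not after 2069-07-27, so look at August 2069.
August 2069 starts on a Thursday, so its 1st Friday is 2069-08-02 (1 day in).

2069-08-02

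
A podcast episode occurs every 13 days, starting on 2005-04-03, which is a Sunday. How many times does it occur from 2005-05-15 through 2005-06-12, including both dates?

Occurrences land 13·i days after 2005-04-03 for i = 0, 1, 2, …
2005-05-15 is 42 days after the start; 42 ÷ 13 = 3 remainder 3; since the remainder is 3, round up to i = 4. First occurrence in the window: #5 on 2005-05-25 (4×13 = 52 days in).
2005-06-12 is 70 days after the start; 70 ÷ 13 = 5 remainder 5. Last occurrence in the window: #6 on 2005-06-07.
Occurrences #5 through #6: 2 in total.

2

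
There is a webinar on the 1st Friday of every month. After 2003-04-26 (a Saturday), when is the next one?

April 2003 starts on a Tuesday, so its 1st Friday is 2003-04-04 (3 days in).
That is not after 2003-04-26, so look at May 2003.
May 2003 starts on a Thursday, so its 1st Friday is 2003-05-02 (1 day in).

2003-05-02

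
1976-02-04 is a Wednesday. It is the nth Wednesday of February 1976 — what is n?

1st

Day 4 falls in week ⌈4/7⌉ of the month.
Days 1–7 hold the 1st Wednesday, 8–14 the 2nd, 15–21 the 3rd, 22–28 the 4th, 29–31 the 5th.
4 is in the range for the 1st.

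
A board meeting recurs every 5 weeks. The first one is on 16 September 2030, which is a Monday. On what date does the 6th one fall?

The 6th occurrence is 5 intervals after the first: 5 × 35 = 175 days after 16 September 2030.
September has 30 days — 14 days to the end of September leaves 161.
October has 31 days (130 left).
November has 30 days (100 left).
December has 31 days (69 left).
January has 31 days (38 left).
February has 28 days (10 left).
10 days into March → 10 March 2031.

10 March 2031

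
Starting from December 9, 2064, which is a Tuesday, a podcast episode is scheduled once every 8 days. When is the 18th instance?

April 24, 2065

The 18th occurrence is 17 intervals after the first: 17 × 8 = 136 days after December 9, 2064.
December has 31 days — 22 days to the end of December leaves 114.
January has 31 days (83 left).
February has 28 days (55 left).
March has 31 days (24 left).
24 days into April → April 24, 2065.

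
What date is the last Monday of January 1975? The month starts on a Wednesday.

January 1975 begins on a Wednesday, so the first Monday is January 6 (5 days later).
January 1975 has 31 days. Adding weeks: 6, 13, 20, 27 — the last one ≤ 31 is the 27th.

1975-01-27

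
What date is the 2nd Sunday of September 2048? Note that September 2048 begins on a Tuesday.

2048-09-13

September 2048 begins on a Tuesday, so the first Sunday is September 6 (5 days later).
The 2nd Sunday is 1 weeks later: 6 + 7 = 13.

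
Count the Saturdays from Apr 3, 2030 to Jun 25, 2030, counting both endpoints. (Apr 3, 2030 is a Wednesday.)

12

Apr 3, 2030 is a Wednesday; the first Saturday on or after it is Apr 6, 2030 (3 days later).
From Apr 6, 2030 to Jun 25, 2030: 24 + 31 + 25 = 80 days (rest of Apr, May, Jun).
80 ÷ 7 = 11 full weeks with remainder 3, so 11 more Saturdays after the first → 12.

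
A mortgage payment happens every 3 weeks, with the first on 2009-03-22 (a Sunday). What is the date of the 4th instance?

The 4th occurrence is 3 intervals after the first: 3 × 21 = 63 days after 2009-03-22.
March has 31 days — 9 days to the end of March leaves 54.
April has 30 days (24 left).
24 days into May → 2009-05-24.

2009-05-24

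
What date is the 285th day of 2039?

October 12, 2039

January has 31 days (285 − 31 = 254 remain).
February has 28 days (254 − 28 = 226 remain).
March has 31 days (226 − 31 = 195 remain).
April has 30 days (195 − 30 = 165 remain).
May has 31 days (165 − 31 = 134 remain).
June has 30 days (134 − 30 = 104 remain).
July has 31 days (104 − 31 = 73 remain).
August has 31 days (73 − 31 = 42 remain).
September has 30 days (42 − 30 = 12 remain).
12 into October → October 12.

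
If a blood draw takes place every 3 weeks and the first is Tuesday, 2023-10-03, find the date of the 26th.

2025-03-11

The 26th occurrence is 25 intervals after the first: 25 × 21 = 525 days after 2023-10-03.
October has 31 days — 28 days to the end of October leaves 497.
From end of October to end of 2023 is 61 days (436 left).
2024 has 366 days (70 left).
January has 31 days (39 left).
February has 28 days (11 left).
11 days into March → 2025-03-11.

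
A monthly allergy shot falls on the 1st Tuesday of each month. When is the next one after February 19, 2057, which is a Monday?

March 6, 2057

February 2057 starts on a Thursday, so its 1st Tuesday is February 6, 2057 (5 days in).
That is not after February 19, 2057, so look at March 2057.
March 2057 starts on a Thursday, so its 1st Tuesday is March 6, 2057 (5 days in).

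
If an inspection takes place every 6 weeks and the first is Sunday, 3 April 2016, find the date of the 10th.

The 10th occurrence is 9 intervals after the first: 9 × 42 = 378 days after 3 April 2016.
April has 30 days — 27 days to the end of April leaves 351.
May has 31 days (320 left).
June has 30 days (290 left).
July has 31 days (259 left).
August has 31 days (228 left).
September has 30 days (198 left).
October has 31 days (167 left).
November has 30 days (137 left).
December has 31 days (106 left).
January has 31 days (75 left).
February has 28 days (47 left).
March has 31 days (16 left).
16 days into April → 16 April 2017.

16 April 2017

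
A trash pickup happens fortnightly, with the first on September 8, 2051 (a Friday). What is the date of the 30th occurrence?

The 30th occurrence is 29 intervals after the first: 29 × 14 = 406 days after September 8, 2051.
September has 30 days — 22 days to the end of September leaves 384.
October has 31 days (353 left).
November has 30 days (323 left).
December has 31 days (292 left).
January has 31 days (261 left).
February has 29 days (232 left).
March has 31 days (201 left).
April has 30 days (171 left).
May has 31 days (140 left).
June has 30 days (110 left).
July has 31 days (79 left).
August has 31 days (48 left).
September has 30 days (18 left).
18 days into October → October 18, 2052.

October 18, 2052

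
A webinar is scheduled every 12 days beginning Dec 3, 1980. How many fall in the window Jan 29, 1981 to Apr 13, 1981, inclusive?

Occurrences land 12·i days after Dec 3, 1980 for i = 0, 1, 2, …
Jan 29, 1981 is 57 days after the start; 57 ÷ 12 = 4 remainder 9; since the remainder is 9, round up to i = 5. First occurrence in the window: #6 on Feb 1, 1981 (5×12 = 60 days in).
Apr 13, 1981 is 131 days after the start; 131 ÷ 12 = 10 remainder 11. Last occurrence in the window: #11 on Apr 2, 1981.
Occurrences #6 through #11: 6 in total.

6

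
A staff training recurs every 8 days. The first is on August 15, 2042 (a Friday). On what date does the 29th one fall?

The 29th occurrence is 28 intervals after the first: 28 × 8 = 224 days after August 15, 2042.
August has 31 days — 16 days to the end of August leaves 208.
September has 30 days (178 left).
October has 31 days (147 left).
November has 30 days (117 left).
December has 31 days (86 left).
January has 31 days (55 left).
February has 28 days (27 left).
27 days into March → March 27, 2043.

March 27, 2043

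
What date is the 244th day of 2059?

Sep 1, 2059

Jan has 31 days (244 − 31 = 213 remain).
Feb has 28 days (213 − 28 = 185 remain).
Mar has 31 days (185 − 31 = 154 remain).
Apr has 30 days (154 − 30 = 124 remain).
May has 31 days (124 − 31 = 93 remain).
Jun has 30 days (93 − 30 = 63 remain).
Jul has 31 days (63 − 31 = 32 remain).
Aug has 31 days (32 − 31 = 1 remain).
1 into Sep → Sep 1.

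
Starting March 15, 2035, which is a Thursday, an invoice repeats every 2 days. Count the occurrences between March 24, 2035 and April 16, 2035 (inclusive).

12

Occurrences land 2·i days after March 15, 2035 for i = 0, 1, 2, …
March 24, 2035 is 9 days after the start; 9 ÷ 2 = 4 remainder 1; since the remainder is 1, round up to i = 5. First occurrence in the window: #6 on March 25, 2035 (5×2 = 10 days in).
April 16, 2035 is 32 days after the start; 32 ÷ 2 = 16 remainder 0. Last occurrence in the window: #17 on April 16, 2035.
Occurrences #6 through #17: 12 in total.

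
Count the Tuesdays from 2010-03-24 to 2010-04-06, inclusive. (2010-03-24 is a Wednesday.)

2010-03-24 is a Wednesday; the first Tuesday on or after it is 2010-03-30 (6 days later).
From 2010-03-30 to 2010-04-06: 1 + 6 = 7 days (rest of March, April).
7 ÷ 7 = 1 full weeks with remainder 0, so 1 more Tuesdays after the first → 2.

2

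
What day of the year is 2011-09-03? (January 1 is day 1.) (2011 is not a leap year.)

246

Days in months before September: 31 + 28 + 31 + 30 + 31 + 30 + 31 + 31 = 243.
Plus 3 days into September → day 246.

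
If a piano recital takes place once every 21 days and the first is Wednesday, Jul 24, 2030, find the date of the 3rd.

Sep 4, 2030

The 3rd occurrence is 2 intervals after the first: 2 × 21 = 42 days after Jul 24, 2030.
Jul has 31 days — 7 days to the end of Jul leaves 35.
Aug has 31 days (4 left).
4 days into Sep → Sep 4, 2030.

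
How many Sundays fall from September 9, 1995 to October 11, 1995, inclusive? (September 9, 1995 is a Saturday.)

September 9, 1995 is a Saturday; the first Sunday on or after it is September 10, 1995 (1 day later).
From September 10, 1995 to October 11, 1995: 20 + 11 = 31 days (rest of September, October).
31 ÷ 7 = 4 full weeks with remainder 3, so 4 more Sundays after the first → 5.

5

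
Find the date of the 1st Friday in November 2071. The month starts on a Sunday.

6 November 2071

November 2071 begins on a Sunday, so the first Friday is November 6 (5 days later).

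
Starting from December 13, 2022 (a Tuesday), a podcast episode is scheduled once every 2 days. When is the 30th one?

The 30th occurrence is 29 intervals after the first: 29 × 2 = 58 days after December 13, 2022.
December has 31 days — 18 days to the end of December leaves 40.
January has 31 days (9 left).
9 days into February → February 9, 2023.

February 9, 2023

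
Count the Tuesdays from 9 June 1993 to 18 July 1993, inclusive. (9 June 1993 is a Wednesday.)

9 June 1993 is a Wednesday; the first Tuesday on or after it is 15 June 1993 (6 days later).
From 15 June 1993 to 18 July 1993: 15 + 18 = 33 days (rest of June, July).
33 ÷ 7 = 4 full weeks with remainder 5, so 4 more Tuesdays after the first → 5.

5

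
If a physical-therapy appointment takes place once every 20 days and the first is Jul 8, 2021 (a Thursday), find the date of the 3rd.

The 3rd occurrence is 2 intervals after the first: 2 × 20 = 40 days after Jul 8, 2021.
Jul has 31 days — 23 days to the end of Jul leaves 17.
17 days into Aug → Aug 17, 2021.

Aug 17, 2021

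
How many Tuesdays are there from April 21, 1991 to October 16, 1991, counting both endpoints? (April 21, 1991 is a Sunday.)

26

April 21, 1991 is a Sunday; the first Tuesday on or after it is April 23, 1991 (2 days later).
From April 23, 1991 to October 16, 1991: 7 + 31 + 30 + 31 + 31 + 30 + 16 = 176 days (rest of April, May, June, July, August, September, October).
176 ÷ 7 = 25 full weeks with remainder 1, so 25 more Tuesdays after the first → 26.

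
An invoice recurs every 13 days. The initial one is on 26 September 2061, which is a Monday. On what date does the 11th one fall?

The 11th occurrence is 10 intervals after the first: 10 × 13 = 130 days after 26 September 2061.
September has 30 days — 4 days to the end of September leaves 126.
October has 31 days (95 left).
November has 30 days (65 left).
December has 31 days (34 left).
January has 31 days (3 left).
3 days into February → 3 February 2062.

3 February 2062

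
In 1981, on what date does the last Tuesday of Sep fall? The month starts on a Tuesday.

Sep 29, 1981

Sep 1981 begins on a Tuesday, so the first Tuesday is Sep 1.
Sep 1981 has 30 days. Adding weeks: 1, 8, 15, 22, 29 — the last one ≤ 30 is the 29th.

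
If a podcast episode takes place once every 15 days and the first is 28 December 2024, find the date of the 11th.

The 11th occurrence is 10 intervals after the first: 10 × 15 = 150 days after 28 December 2024.
December has 31 days — 3 days to the end of December leaves 147.
January has 31 days (116 left).
February has 28 days (88 left).
March has 31 days (57 left).
April has 30 days (27 left).
27 days into May → 27 May 2025.

27 May 2025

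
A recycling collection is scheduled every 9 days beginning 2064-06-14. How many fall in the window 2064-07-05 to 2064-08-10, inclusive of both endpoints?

Occurrences land 9·i days after 2064-06-14 for i = 0, 1, 2, …
2064-07-05 is 21 days after the start; 21 ÷ 9 = 2 remainder 3; since the remainder is 3, round up to i = 3. First occurrence in the window: #4 on 2064-07-11 (3×9 = 27 days in).
2064-08-10 is 57 days after the start; 57 ÷ 9 = 6 remainder 3. Last occurrence in the window: #7 on 2064-08-07.
Occurrences #4 through #7: 4 in total.

4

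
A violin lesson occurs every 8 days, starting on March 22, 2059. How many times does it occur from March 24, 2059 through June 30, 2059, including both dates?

12

Occurrences land 8·i days after March 22, 2059 for i = 0, 1, 2, …
March 24, 2059 is 2 days after the start; 2 ÷ 8 = 0 remainder 2; since the remainder is 2, round up to i = 1. First occurrence in the window: #2 on March 30, 2059 (1×8 = 8 days in).
June 30, 2059 is 100 days after the start; 100 ÷ 8 = 12 remainder 4. Last occurrence in the window: #13 on June 26, 2059.
Occurrences #2 through #13: 12 in total.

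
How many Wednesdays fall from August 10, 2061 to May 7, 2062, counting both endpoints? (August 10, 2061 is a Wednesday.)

39

August 10, 2061 is a Wednesday; the first Wednesday on or after it is August 10, 2061.
From August 10, 2061 to May 7, 2062: 21 + 30 + 31 + 30 + 31 + 31 + 28 + 31 + 30 + 7 = 270 days (rest of August, September, October, November, December, January, February, March, April, May).
270 ÷ 7 = 38 full weeks with remainder 4, so 38 more Wednesdays after the first → 39.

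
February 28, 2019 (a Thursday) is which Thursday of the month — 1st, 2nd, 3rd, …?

Day 28 falls in week ⌈28/7⌉ of the month.
Days 1–7 hold the 1st Thursday, 8–14 the 2nd, 15–21 the 3rd, 22–28 the 4th, 29–31 the 5th.
28 is in the range for the 4th.

4th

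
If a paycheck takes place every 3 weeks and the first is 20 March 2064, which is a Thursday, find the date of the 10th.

25 September 2064

The 10th occurrence is 9 intervals after the first: 9 × 21 = 189 days after 20 March 2064.
March has 31 days — 11 days to the end of March leaves 178.
April has 30 days (148 left).
May has 31 days (117 left).
June has 30 days (87 left).
July has 31 days (56 left).
August has 31 days (25 left).
25 days into September → 25 September 2064.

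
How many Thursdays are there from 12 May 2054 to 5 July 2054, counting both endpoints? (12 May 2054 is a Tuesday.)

8

12 May 2054 is a Tuesday; the first Thursday on or after it is 14 May 2054 (2 days later).
From 14 May 2054 to 5 July 2054: 17 + 30 + 5 = 52 days (rest of May, June, July).
52 ÷ 7 = 7 full weeks with remainder 3, so 7 more Thursdays after the first → 8.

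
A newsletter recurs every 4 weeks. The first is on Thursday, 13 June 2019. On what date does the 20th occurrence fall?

26 November 2020

The 20th occurrence is 19 intervals after the first: 19 × 28 = 532 days after 13 June 2019.
June has 30 days — 17 days to the end of June leaves 515.
From end of June to end of 2019 is 184 days (331 left).
January has 31 days (300 left).
February has 29 days (271 left).
March has 31 days (240 left).
April has 30 days (210 left).
May has 31 days (179 left).
June has 30 days (149 left).
July has 31 days (118 left).
August has 31 days (87 left).
September has 30 days (57 left).
October has 31 days (26 left).
26 days into November → 26 November 2020.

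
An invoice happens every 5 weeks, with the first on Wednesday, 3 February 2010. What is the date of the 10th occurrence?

15 December 2010

The 10th occurrence is 9 intervals after the first: 9 × 35 = 315 days after 3 February 2010.
February has 28 days — 25 days to the end of February leaves 290.
March has 31 days (259 left).
April has 30 days (229 left).
May has 31 days (198 left).
June has 30 days (168 left).
July has 31 days (137 left).
August has 31 days (106 left).
September has 30 days (76 left).
October has 31 days (45 left).
November has 30 days (15 left).
15 days into December → 15 December 2010.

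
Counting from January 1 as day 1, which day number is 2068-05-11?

Days in months before May: 31 + 29 + 31 + 30 = 121.
Plus 11 days into May → day 132.

132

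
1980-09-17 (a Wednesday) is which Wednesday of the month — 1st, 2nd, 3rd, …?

3rd

Day 17 falls in week ⌈17/7⌉ of the month.
Days 1–7 hold the 1st Wednesday, 8–14 the 2nd, 15–21 the 3rd, 22–28 the 4th, 29–31 the 5th.
17 is in the range for the 3rd.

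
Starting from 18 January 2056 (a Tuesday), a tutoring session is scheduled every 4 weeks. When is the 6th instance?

6 June 2056

The 6th occurrence is 5 intervals after the first: 5 × 28 = 140 days after 18 January 2056.
January has 31 days — 13 days to the end of January leaves 127.
February has 29 days (98 left).
March has 31 days (67 left).
April has 30 days (37 left).
May has 31 days (6 left).
6 days into June → 6 June 2056.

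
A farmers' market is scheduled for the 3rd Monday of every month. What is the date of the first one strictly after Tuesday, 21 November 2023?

18 December 2023

November 2023 starts on a Wednesday; its first Monday is the 6th, so the 3rd Monday is the 20th — 20 November 2023.
That is not after 21 November 2023, so look at December 2023.
December 2023 starts on a Friday; its first Monday is the 4th, so the 3rd Monday is the 18th — 18 December 2023.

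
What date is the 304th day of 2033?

January has 31 days (304 − 31 = 273 remain).
February has 28 days (273 − 28 = 245 remain).
March has 31 days (245 − 31 = 214 remain).
April has 30 days (214 − 30 = 184 remain).
May has 31 days (184 − 31 = 153 remain).
June has 30 days (153 − 30 = 123 remain).
July has 31 days (123 − 31 = 92 remain).
August has 31 days (92 − 31 = 61 remain).
September has 30 days (61 − 30 = 31 remain).
31 into October → October 31.

2033-10-31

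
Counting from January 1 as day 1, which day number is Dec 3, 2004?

Days in months before Dec: 31 + 29 + 31 + 30 + 31 + 30 + 31 + 31 + 30 + 31 + 30 = 335.
Plus 3 days into Dec → day 338.

338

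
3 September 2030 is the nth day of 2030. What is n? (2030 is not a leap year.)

246

Days in months before September: 31 + 28 + 31 + 30 + 31 + 30 + 31 + 31 = 243.
Plus 3 days into September → day 246.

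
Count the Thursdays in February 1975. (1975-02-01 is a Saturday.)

1975-02-01 is a Saturday; the first Thursday on or after it is 1975-02-06 (5 days later).
From 1975-02-06 to 1975-02-28 is 28 − 6 = 22 days.
22 ÷ 7 = 3 full weeks with remainder 1, so 3 more Thursdays after the first → 4.

4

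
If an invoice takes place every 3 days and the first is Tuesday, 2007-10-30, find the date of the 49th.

2008-03-22

The 49th occurrence is 48 intervals after the first: 48 × 3 = 144 days after 2007-10-30.
October has 31 days — 1 day to the end of October leaves 143.
November has 30 days (113 left).
December has 31 days (82 left).
January has 31 days (51 left).
February has 29 days (22 left).
22 days into March → 2008-03-22.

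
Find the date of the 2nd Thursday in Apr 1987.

Apr 9, 1987

The first Thursday of Apr 1987 is Apr 2.
The 2nd Thursday is 1 weeks later: 2 + 7 = 9.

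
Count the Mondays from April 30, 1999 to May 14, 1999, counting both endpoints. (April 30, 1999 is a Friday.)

April 30, 1999 is a Friday; the first Monday on or after it is May 3, 1999 (3 days later).
From May 3, 1999 to May 14, 1999 is 14 − 3 = 11 days.
11 ÷ 7 = 1 full weeks with remainder 4, so 1 more Mondays after the first → 2.

2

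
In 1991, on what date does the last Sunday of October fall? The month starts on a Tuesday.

October 1991 begins on a Tuesday, so the first Sunday is October 6 (5 days later).
October 1991 has 31 days. Adding weeks: 6, 13, 20, 27 — the last one ≤ 31 is the 27th.

27 October 1991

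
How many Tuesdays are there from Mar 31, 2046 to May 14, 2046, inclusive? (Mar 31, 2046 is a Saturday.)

Mar 31, 2046 is a Saturday; the first Tuesday on or after it is Apr 3, 2046 (3 days later).
From Apr 3, 2046 to May 14, 2046: 27 + 14 = 41 days (rest of Apr, May).
41 ÷ 7 = 5 full weeks with remainder 6, so 5 more Tuesdays after the first → 6.

6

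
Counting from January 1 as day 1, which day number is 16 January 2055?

Plus 16 days into January → day 16.

16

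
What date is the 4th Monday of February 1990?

1990-02-26

February 1990 begins on a Thursday, so the first Monday is February 5 (4 days later).
The 4th Monday is 3 weeks later: 5 + 21 = 26.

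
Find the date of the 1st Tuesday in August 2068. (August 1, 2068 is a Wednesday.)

August 2068 begins on a Wednesday, so the first Tuesday is August 7 (6 days later).

August 7, 2068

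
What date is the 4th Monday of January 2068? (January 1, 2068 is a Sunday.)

January 2068 begins on a Sunday, so the first Monday is January 2 (1 day later).
The 4th Monday is 3 weeks later: 2 + 21 = 23.

23 January 2068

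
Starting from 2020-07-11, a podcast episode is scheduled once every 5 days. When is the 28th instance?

2020-11-23

The 28th occurrence is 27 intervals after the first: 27 × 5 = 135 days after 2020-07-11.
July has 31 days — 20 days to the end of July leaves 115.
August has 31 days (84 left).
September has 30 days (54 left).
October has 31 days (23 left).
23 days into November → 2020-11-23.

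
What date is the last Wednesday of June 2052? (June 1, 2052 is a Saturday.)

June 26, 2052

June 2052 begins on a Saturday, so the first Wednesday is June 5 (4 days later).
June 2052 has 30 days. Adding weeks: 5, 12, 19, 26 — the last one ≤ 30 is the 26th.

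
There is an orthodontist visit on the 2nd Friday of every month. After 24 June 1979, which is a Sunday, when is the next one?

13 July 1979

June 1979 starts on a Friday; its first Friday is the 1st, so the 2nd Friday is the 8th — 8 June 1979.
That is not after 24 June 1979, so look at July 1979.
July 1979 starts on a Sunday; its first Friday is the 6th, so the 2nd Friday is the 13th — 13 July 1979.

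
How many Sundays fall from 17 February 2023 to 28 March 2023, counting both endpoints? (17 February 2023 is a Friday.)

6

17 February 2023 is a Friday; the first Sunday on or after it is 19 February 2023 (2 days later).
From 19 February 2023 to 28 March 2023: 9 + 28 = 37 days (rest of February, March).
37 ÷ 7 = 5 full weeks with remainder 2, so 5 more Sundays after the first → 6.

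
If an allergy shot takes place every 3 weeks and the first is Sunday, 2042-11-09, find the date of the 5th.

2043-02-01

The 5th occurrence is 4 intervals after the first: 4 × 21 = 84 days after 2042-11-09.
November has 30 days — 21 days to the end of November leaves 63.
December has 31 days (32 left).
January has 31 days (1 left).
1 day into February → 2043-02-01.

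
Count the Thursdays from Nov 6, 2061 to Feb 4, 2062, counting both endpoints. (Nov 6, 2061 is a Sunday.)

Nov 6, 2061 is a Sunday; the first Thursday on or after it is Nov 10, 2061 (4 days later).
From Nov 10, 2061 to Feb 4, 2062: 20 + 31 + 31 + 4 = 86 days (rest of Nov, Dec, Jan, Feb).
86 ÷ 7 = 12 full weeks with remainder 2, so 12 more Thursdays after the first → 13.

13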